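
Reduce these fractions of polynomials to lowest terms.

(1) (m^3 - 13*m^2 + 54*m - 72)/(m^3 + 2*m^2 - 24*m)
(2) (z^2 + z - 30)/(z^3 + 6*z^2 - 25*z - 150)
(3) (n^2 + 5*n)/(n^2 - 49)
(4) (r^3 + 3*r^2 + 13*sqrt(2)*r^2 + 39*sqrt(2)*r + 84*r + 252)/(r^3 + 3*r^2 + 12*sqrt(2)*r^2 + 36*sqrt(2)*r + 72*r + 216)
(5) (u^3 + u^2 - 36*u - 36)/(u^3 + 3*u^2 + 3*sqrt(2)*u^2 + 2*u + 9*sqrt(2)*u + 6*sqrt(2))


(1) = (m^2 - 9*m + 18)/(m^2 + 6*m)
(2) = 1/(z + 5)
(3) = (n^2 + 5*n)/(n^2 - 49)
(4) = (r + 7*sqrt(2))/(r + 6*sqrt(2))
(5) = (u^2 - 36)/(u^2 + u*(2 + 3*sqrt(2)) + 6*sqrt(2))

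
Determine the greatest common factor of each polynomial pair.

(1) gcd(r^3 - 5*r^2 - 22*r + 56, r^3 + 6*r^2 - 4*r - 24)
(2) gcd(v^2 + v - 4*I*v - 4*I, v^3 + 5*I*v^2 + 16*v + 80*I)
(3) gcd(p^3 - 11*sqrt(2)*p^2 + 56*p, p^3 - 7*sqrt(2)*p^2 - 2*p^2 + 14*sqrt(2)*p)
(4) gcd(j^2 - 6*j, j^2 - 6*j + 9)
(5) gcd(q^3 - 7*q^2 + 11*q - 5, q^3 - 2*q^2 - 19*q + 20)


(1) = gcd((r - 7)*(r - 2)*(r + 4), (r - 2)*(r + 2)*(r + 6)) = r - 2
(2) = v - 4*I
(3) = p^2 - 7*sqrt(2)*p
(4) = gcd(j*(j - 6), (j - 3)^2) = 1
(5) = q^2 - 6*q + 5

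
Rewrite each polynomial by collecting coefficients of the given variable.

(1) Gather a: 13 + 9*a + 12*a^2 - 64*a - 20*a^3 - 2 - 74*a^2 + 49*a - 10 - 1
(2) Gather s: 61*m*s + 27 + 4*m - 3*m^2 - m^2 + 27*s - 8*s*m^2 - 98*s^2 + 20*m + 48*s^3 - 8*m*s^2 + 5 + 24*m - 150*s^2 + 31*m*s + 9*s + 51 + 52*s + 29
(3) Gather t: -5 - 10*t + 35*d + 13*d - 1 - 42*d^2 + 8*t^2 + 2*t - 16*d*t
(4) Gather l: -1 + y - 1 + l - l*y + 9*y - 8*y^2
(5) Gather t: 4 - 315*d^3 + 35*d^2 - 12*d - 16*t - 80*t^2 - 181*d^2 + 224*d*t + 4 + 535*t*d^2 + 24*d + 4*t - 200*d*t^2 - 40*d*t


(1) = -20*a^3 - 62*a^2 - 6*a
(2) = -4*m^2 + 48*m + 48*s^3 + s^2*(-8*m - 248) + s*(-8*m^2 + 92*m + 88) + 112
(3) = -42*d^2 + 48*d + 8*t^2 + t*(-16*d - 8) - 6
(4) = l*(1 - y) - 8*y^2 + 10*y - 2
(5) = -315*d^3 - 146*d^2 + 12*d + t^2*(-200*d - 80) + t*(535*d^2 + 184*d - 12) + 8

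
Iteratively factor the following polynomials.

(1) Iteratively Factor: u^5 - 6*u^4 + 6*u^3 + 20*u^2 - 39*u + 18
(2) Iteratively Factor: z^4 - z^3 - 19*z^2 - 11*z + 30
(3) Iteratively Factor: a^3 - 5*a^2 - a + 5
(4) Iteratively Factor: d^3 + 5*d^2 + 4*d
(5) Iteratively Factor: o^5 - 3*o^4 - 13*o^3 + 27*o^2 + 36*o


(1) = (u - 1)*(u^4 - 5*u^3 + u^2 + 21*u - 18) = (u - 3)*(u - 1)*(u^3 - 2*u^2 - 5*u + 6) = (u - 3)*(u - 1)*(u + 2)*(u^2 - 4*u + 3) = (u - 3)*(u - 1)^2*(u + 2)*(u - 3)
(2) = (z - 5)*(z^3 + 4*z^2 + z - 6) = (z - 5)*(z - 1)*(z^2 + 5*z + 6) = (z - 5)*(z - 1)*(z + 2)*(z + 3)
(3) = (a + 1)*(a^2 - 6*a + 5) = (a - 5)*(a + 1)*(a - 1)
(4) = (d + 4)*(d^2 + d) = d*(d + 4)*(d + 1)
(5) = (o - 3)*(o^4 - 13*o^2 - 12*o) = (o - 3)*(o + 3)*(o^3 - 3*o^2 - 4*o) = (o - 4)*(o - 3)*(o + 3)*(o^2 + o) = (o - 4)*(o - 3)*(o + 1)*(o + 3)*(o)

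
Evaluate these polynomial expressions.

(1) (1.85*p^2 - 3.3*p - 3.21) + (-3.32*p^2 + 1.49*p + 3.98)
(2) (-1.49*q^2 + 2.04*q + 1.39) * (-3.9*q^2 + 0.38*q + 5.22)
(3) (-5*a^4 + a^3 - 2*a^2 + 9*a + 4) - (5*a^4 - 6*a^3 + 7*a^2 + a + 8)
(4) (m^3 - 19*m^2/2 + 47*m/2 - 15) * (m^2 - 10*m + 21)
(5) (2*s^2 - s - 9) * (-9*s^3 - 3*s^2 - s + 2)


(1) = -1.47*p^2 - 1.81*p + 0.77
(2) = 5.811*q^4 - 8.5222*q^3 - 12.4236*q^2 + 11.177*q + 7.2558
(3) = -10*a^4 + 7*a^3 - 9*a^2 + 8*a - 4
(4) = m^5 - 39*m^4/2 + 279*m^3/2 - 899*m^2/2 + 1287*m/2 - 315
(5) = -18*s^5 + 3*s^4 + 82*s^3 + 32*s^2 + 7*s - 18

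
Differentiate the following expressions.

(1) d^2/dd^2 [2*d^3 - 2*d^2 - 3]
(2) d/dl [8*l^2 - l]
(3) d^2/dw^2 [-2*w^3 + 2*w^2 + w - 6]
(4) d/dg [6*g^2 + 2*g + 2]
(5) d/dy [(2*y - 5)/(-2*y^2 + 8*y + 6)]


(1) = 12*d - 4
(2) = 16*l - 1
(3) = 4 - 12*w
(4) = 12*g + 2
(5) = (-y^2 + 4*y + (y - 2)*(2*y - 5) + 3)/(-y^2 + 4*y + 3)^2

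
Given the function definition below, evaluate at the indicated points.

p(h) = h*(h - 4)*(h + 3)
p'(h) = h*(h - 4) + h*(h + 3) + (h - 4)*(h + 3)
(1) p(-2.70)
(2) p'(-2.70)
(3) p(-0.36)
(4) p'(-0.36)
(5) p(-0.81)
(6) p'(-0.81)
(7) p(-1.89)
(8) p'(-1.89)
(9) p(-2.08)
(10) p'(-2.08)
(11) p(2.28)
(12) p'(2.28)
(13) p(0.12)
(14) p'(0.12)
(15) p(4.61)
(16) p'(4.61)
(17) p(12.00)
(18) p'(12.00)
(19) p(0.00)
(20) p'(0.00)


(1) = 5.43
(2) = 15.27
(3) = 4.14
(4) = -10.89
(5) = 8.53
(6) = -8.41
(7) = 12.36
(8) = 2.50
(9) = 11.63
(10) = 5.14
(11) = -20.71
(12) = -0.96
(13) = -1.45
(14) = -12.20
(15) = 21.40
(16) = 42.54
(17) = 1440.00
(18) = 396.00
(19) = 0.00
(20) = -12.00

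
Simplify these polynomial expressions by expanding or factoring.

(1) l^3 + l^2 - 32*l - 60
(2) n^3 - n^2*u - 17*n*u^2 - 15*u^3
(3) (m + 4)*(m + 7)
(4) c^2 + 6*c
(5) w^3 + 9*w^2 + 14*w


(1) = (l - 6)*(l + 2)*(l + 5)
(2) = (n - 5*u)*(n + u)*(n + 3*u)
(3) = m^2 + 11*m + 28
(4) = c*(c + 6)
(5) = w*(w + 2)*(w + 7)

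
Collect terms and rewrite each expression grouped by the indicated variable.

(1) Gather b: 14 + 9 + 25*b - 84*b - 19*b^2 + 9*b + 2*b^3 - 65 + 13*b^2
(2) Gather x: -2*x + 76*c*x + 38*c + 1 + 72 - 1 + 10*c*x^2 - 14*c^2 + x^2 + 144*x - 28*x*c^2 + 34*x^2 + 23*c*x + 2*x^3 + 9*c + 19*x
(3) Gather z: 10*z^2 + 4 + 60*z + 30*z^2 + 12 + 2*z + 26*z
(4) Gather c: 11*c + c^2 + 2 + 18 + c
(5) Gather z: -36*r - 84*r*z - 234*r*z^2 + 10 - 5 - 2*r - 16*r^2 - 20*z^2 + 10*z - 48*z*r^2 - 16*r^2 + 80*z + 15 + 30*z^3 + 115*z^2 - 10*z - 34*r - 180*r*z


(1) = 2*b^3 - 6*b^2 - 50*b - 42
(2) = -14*c^2 + 47*c + 2*x^3 + x^2*(10*c + 35) + x*(-28*c^2 + 99*c + 161) + 72
(3) = 40*z^2 + 88*z + 16
(4) = c^2 + 12*c + 20
(5) = -32*r^2 - 72*r + 30*z^3 + z^2*(95 - 234*r) + z*(-48*r^2 - 264*r + 80) + 20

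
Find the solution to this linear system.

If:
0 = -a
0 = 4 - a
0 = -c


Then:
No Solution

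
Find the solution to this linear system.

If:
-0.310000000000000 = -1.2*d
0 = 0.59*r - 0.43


Then:
d = 0.26
r = 0.73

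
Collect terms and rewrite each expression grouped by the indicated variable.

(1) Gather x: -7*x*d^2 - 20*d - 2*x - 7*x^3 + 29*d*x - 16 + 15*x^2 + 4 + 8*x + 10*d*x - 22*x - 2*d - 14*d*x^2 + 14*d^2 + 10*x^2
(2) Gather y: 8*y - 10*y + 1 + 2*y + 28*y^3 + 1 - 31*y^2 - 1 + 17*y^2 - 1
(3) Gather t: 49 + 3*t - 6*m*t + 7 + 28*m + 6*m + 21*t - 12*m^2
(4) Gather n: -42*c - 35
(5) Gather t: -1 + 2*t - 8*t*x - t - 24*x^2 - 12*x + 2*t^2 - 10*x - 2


(1) = 14*d^2 - 22*d - 7*x^3 + x^2*(25 - 14*d) + x*(-7*d^2 + 39*d - 16) - 12
(2) = 28*y^3 - 14*y^2
(3) = -12*m^2 + 34*m + t*(24 - 6*m) + 56
(4) = -42*c - 35
(5) = 2*t^2 + t*(1 - 8*x) - 24*x^2 - 22*x - 3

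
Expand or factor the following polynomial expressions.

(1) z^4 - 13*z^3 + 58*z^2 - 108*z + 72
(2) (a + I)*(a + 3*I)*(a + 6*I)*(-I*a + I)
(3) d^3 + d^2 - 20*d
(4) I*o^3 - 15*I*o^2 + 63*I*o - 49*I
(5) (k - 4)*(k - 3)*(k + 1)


(1) = (z - 6)*(z - 3)*(z - 2)^2
(2) = -I*a^4 + 10*a^3 + I*a^3 - 10*a^2 + 27*I*a^2 - 18*a - 27*I*a + 18
(3) = d*(d - 4)*(d + 5)
(4) = (o - 7)^2*(I*o - I)
(5) = k^3 - 6*k^2 + 5*k + 12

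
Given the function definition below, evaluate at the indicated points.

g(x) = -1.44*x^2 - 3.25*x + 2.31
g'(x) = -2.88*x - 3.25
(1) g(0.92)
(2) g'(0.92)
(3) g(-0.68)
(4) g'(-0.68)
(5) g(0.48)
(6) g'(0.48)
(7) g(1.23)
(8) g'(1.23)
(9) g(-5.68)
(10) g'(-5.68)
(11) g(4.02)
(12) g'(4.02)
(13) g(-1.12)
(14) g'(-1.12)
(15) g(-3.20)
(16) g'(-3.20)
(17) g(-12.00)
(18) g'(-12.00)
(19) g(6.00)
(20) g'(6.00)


(1) = -1.90
(2) = -5.90
(3) = 3.85
(4) = -1.29
(5) = 0.42
(6) = -4.63
(7) = -3.87
(8) = -6.79
(9) = -25.69
(10) = 13.11
(11) = -34.03
(12) = -14.83
(13) = 4.14
(14) = -0.02
(15) = -2.04
(16) = 5.97
(17) = -166.05
(18) = 31.31
(19) = -69.03
(20) = -20.53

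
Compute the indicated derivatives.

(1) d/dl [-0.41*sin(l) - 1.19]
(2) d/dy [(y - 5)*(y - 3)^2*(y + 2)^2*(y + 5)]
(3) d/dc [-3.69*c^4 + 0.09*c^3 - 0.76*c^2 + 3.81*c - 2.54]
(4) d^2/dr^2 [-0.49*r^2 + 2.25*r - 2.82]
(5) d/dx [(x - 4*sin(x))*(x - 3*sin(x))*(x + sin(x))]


(1) = -0.41*cos(l)
(2) = 6*y^5 - 10*y^4 - 144*y^3 + 186*y^2 + 622*y - 300
(3) = -14.76*c^3 + 0.27*c^2 - 1.52*c + 3.81
(4) = -0.980000000000000
(5) = -6*x^2*cos(x) + 3*x^2 - 12*x*sin(x) + 5*x*sin(2*x) + 36*sin(x)^2*cos(x) + 5*sin(x)^2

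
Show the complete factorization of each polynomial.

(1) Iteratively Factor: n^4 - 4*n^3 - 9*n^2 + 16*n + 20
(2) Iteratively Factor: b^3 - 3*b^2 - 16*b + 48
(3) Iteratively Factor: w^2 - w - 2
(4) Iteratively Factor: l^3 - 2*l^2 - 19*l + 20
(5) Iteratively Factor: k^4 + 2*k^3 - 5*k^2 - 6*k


(1) = (n + 1)*(n^3 - 5*n^2 - 4*n + 20) = (n - 5)*(n + 1)*(n^2 - 4) = (n - 5)*(n - 2)*(n + 1)*(n + 2)
(2) = (b + 4)*(b^2 - 7*b + 12) = (b - 3)*(b + 4)*(b - 4)
(3) = (w + 1)*(w - 2)
(4) = (l + 4)*(l^2 - 6*l + 5) = (l - 1)*(l + 4)*(l - 5)
(5) = (k)*(k^3 + 2*k^2 - 5*k - 6) = k*(k + 3)*(k^2 - k - 2) = k*(k + 1)*(k + 3)*(k - 2)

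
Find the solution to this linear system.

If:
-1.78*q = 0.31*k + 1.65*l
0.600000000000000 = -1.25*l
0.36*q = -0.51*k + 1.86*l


Then:
k = -2.35
l = -0.48
q = 0.85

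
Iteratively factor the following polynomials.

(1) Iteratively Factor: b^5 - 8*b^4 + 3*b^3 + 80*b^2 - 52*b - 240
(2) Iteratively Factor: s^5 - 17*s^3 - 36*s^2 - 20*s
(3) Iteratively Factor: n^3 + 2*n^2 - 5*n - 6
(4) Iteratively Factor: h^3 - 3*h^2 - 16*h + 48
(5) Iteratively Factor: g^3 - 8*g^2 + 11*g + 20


(1) = (b - 5)*(b^4 - 3*b^3 - 12*b^2 + 20*b + 48) = (b - 5)*(b + 2)*(b^3 - 5*b^2 - 2*b + 24) = (b - 5)*(b - 3)*(b + 2)*(b^2 - 2*b - 8) = (b - 5)*(b - 3)*(b + 2)^2*(b - 4)
(2) = (s - 5)*(s^4 + 5*s^3 + 8*s^2 + 4*s) = (s - 5)*(s + 2)*(s^3 + 3*s^2 + 2*s) = (s - 5)*(s + 1)*(s + 2)*(s^2 + 2*s) = (s - 5)*(s + 1)*(s + 2)^2*(s)
(3) = (n + 1)*(n^2 + n - 6) = (n - 2)*(n + 1)*(n + 3)
(4) = (h - 4)*(h^2 + h - 12) = (h - 4)*(h + 4)*(h - 3)
(5) = (g + 1)*(g^2 - 9*g + 20) = (g - 5)*(g + 1)*(g - 4)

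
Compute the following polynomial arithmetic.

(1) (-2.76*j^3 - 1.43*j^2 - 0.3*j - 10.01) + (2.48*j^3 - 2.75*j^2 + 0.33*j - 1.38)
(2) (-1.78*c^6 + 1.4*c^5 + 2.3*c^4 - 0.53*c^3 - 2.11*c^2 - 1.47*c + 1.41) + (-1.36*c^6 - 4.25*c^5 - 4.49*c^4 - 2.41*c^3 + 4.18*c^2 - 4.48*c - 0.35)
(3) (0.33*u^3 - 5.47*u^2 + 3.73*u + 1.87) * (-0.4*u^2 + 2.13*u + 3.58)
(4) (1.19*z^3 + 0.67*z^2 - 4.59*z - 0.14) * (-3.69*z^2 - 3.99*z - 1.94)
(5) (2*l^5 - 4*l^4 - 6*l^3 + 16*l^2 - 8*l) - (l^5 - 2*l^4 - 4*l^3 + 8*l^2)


(1) = -0.28*j^3 - 4.18*j^2 + 0.03*j - 11.39
(2) = -3.14*c^6 - 2.85*c^5 - 2.19*c^4 - 2.94*c^3 + 2.07*c^2 - 5.95*c + 1.06
(3) = -0.132*u^5 + 2.8909*u^4 - 11.9617*u^3 - 12.3857*u^2 + 17.3365*u + 6.6946
(4) = -4.3911*z^5 - 7.2204*z^4 + 11.9552*z^3 + 17.5309*z^2 + 9.4632*z + 0.2716
(5) = l^5 - 2*l^4 - 2*l^3 + 8*l^2 - 8*l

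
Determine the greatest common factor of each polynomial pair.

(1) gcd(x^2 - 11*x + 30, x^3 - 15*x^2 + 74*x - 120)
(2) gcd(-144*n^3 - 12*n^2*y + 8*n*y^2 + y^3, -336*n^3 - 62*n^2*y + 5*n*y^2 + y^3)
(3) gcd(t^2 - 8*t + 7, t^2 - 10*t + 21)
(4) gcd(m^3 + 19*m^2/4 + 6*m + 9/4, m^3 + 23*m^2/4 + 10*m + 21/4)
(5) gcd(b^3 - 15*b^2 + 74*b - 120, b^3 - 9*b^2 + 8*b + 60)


(1) = gcd((x - 6)*(x - 5), (x - 6)*(x - 5)*(x - 4)) = x^2 - 11*x + 30
(2) = 6*n + y
(3) = gcd((t - 7)*(t - 1), (t - 7)*(t - 3)) = t - 7
(4) = gcd((m + 3/4)*(m + 1)*(m + 3), (m + 1)*(m + 7/4)*(m + 3)) = m^2 + 4*m + 3
(5) = gcd((b - 6)*(b - 5)*(b - 4), (b - 6)*(b - 5)*(b + 2)) = b^2 - 11*b + 30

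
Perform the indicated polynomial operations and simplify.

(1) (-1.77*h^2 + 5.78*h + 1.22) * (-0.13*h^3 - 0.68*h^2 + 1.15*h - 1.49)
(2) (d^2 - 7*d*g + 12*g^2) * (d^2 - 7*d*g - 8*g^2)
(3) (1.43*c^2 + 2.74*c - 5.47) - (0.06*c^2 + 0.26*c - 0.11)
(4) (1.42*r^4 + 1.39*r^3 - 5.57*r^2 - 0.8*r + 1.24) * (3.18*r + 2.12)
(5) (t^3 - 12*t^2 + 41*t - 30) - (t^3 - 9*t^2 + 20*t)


(1) = 0.2301*h^5 + 0.4522*h^4 - 6.1245*h^3 + 8.4547*h^2 - 7.2092*h - 1.8178
(2) = d^4 - 14*d^3*g + 53*d^2*g^2 - 28*d*g^3 - 96*g^4
(3) = 1.37*c^2 + 2.48*c - 5.36
(4) = 4.5156*r^5 + 7.4306*r^4 - 14.7658*r^3 - 14.3524*r^2 + 2.2472*r + 2.6288
(5) = -3*t^2 + 21*t - 30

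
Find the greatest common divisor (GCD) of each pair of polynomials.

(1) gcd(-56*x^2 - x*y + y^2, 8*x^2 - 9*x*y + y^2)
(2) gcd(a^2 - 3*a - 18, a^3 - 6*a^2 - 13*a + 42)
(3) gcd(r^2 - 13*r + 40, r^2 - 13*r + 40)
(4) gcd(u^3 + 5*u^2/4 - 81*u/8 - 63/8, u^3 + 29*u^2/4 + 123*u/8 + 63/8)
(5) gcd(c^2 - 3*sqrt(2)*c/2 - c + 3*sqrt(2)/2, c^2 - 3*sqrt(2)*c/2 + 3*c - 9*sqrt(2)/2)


(1) = gcd((-8*x + y)*(7*x + y), (-8*x + y)*(-x + y)) = 8*x - y
(2) = gcd((a - 6)*(a + 3), (a - 7)*(a - 2)*(a + 3)) = a + 3
(3) = r^2 - 13*r + 40
(4) = gcd((u - 3)*(u + 3/4)*(u + 7/2), (u + 3/4)*(u + 3)*(u + 7/2)) = u^2 + 17*u/4 + 21/8
(5) = c - 3*sqrt(2)/2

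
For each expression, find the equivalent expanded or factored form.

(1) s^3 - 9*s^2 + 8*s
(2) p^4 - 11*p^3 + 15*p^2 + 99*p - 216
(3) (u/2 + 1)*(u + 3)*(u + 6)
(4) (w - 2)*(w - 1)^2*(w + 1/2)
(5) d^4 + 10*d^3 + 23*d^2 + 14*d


(1) = s*(s - 8)*(s - 1)
(2) = (p - 8)*(p - 3)^2*(p + 3)
(3) = u^3/2 + 11*u^2/2 + 18*u + 18
(4) = w^4 - 7*w^3/2 + 3*w^2 + w/2 - 1
(5) = d*(d + 1)*(d + 2)*(d + 7)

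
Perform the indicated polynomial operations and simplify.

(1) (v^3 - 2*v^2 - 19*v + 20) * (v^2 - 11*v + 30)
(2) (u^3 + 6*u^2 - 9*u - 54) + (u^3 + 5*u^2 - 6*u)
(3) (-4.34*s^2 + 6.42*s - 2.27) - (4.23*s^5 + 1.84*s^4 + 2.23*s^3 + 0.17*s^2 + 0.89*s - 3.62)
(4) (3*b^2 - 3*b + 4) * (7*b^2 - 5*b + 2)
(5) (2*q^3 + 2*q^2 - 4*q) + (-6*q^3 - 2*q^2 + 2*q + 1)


(1) = v^5 - 13*v^4 + 33*v^3 + 169*v^2 - 790*v + 600
(2) = 2*u^3 + 11*u^2 - 15*u - 54
(3) = -4.23*s^5 - 1.84*s^4 - 2.23*s^3 - 4.51*s^2 + 5.53*s + 1.35
(4) = 21*b^4 - 36*b^3 + 49*b^2 - 26*b + 8
(5) = -4*q^3 - 2*q + 1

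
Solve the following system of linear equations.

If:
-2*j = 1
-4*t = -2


Then:
j = -1/2
t = 1/2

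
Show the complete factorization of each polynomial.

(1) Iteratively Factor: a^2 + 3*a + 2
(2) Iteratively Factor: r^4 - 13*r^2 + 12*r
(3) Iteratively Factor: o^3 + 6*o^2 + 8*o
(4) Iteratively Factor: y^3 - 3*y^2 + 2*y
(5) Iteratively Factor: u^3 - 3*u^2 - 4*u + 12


(1) = (a + 2)*(a + 1)
(2) = (r)*(r^3 - 13*r + 12) = r*(r - 1)*(r^2 + r - 12) = r*(r - 1)*(r + 4)*(r - 3)
(3) = (o)*(o^2 + 6*o + 8) = o*(o + 4)*(o + 2)
(4) = (y - 1)*(y^2 - 2*y) = y*(y - 1)*(y - 2)
(5) = (u + 2)*(u^2 - 5*u + 6) = (u - 2)*(u + 2)*(u - 3)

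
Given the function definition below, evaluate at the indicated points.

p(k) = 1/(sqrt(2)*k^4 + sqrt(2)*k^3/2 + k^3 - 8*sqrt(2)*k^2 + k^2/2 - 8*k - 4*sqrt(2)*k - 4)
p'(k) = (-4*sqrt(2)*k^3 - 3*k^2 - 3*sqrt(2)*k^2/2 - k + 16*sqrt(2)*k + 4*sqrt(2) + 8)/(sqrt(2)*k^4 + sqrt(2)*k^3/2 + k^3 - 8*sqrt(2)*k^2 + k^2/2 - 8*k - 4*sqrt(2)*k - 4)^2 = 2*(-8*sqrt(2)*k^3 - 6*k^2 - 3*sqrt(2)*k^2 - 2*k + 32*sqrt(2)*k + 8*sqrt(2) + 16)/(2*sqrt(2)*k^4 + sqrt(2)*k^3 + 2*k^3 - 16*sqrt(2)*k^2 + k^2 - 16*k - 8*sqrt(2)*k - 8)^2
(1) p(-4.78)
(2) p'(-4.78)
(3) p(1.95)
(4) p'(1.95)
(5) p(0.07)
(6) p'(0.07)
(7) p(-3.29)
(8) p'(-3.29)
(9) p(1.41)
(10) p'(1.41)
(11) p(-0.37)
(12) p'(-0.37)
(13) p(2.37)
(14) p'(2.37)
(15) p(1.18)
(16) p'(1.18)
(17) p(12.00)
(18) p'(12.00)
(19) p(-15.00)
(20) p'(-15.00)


(1) = 0.00
(2) = 0.00
(3) = -0.03
(4) = -0.00
(5) = -0.20
(6) = 0.60
(7) = 0.03
(8) = 0.11
(9) = -0.03
(10) = 0.02
(11) = -2.05
(12) = 22.06
(13) = -0.03
(14) = -0.04
(15) = -0.03
(16) = 0.03
(17) = 0.00
(18) = -0.00
(19) = 0.00
(20) = 0.00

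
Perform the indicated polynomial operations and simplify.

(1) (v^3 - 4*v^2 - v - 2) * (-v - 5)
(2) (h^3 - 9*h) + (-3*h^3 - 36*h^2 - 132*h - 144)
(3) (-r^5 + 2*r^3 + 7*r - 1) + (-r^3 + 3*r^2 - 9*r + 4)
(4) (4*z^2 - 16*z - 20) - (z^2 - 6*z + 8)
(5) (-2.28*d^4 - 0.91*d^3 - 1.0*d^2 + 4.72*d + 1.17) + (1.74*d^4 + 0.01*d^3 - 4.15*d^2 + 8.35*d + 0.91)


(1) = -v^4 - v^3 + 21*v^2 + 7*v + 10
(2) = -2*h^3 - 36*h^2 - 141*h - 144
(3) = -r^5 + r^3 + 3*r^2 - 2*r + 3
(4) = 3*z^2 - 10*z - 28
(5) = -0.54*d^4 - 0.9*d^3 - 5.15*d^2 + 13.07*d + 2.08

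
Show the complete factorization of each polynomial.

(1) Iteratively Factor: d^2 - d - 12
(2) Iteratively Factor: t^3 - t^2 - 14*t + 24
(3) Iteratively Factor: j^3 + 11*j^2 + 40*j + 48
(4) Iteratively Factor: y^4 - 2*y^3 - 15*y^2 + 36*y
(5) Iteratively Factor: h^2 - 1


(1) = (d + 3)*(d - 4)
(2) = (t - 3)*(t^2 + 2*t - 8) = (t - 3)*(t + 4)*(t - 2)
(3) = (j + 3)*(j^2 + 8*j + 16) = (j + 3)*(j + 4)*(j + 4)
(4) = (y + 4)*(y^3 - 6*y^2 + 9*y) = y*(y + 4)*(y^2 - 6*y + 9) = y*(y - 3)*(y + 4)*(y - 3)
(5) = (h - 1)*(h + 1)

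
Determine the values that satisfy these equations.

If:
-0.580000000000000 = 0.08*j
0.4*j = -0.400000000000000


Then:
No Solution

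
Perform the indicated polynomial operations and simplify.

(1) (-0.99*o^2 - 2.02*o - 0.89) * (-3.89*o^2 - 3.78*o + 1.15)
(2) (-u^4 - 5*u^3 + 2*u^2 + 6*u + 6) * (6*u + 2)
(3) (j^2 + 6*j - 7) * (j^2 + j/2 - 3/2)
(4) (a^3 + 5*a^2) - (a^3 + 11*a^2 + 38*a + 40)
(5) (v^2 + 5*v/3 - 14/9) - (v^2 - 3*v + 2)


(1) = 3.8511*o^4 + 11.6*o^3 + 9.9592*o^2 + 1.0412*o - 1.0235
(2) = -6*u^5 - 32*u^4 + 2*u^3 + 40*u^2 + 48*u + 12
(3) = j^4 + 13*j^3/2 - 11*j^2/2 - 25*j/2 + 21/2
(4) = -6*a^2 - 38*a - 40
(5) = 14*v/3 - 32/9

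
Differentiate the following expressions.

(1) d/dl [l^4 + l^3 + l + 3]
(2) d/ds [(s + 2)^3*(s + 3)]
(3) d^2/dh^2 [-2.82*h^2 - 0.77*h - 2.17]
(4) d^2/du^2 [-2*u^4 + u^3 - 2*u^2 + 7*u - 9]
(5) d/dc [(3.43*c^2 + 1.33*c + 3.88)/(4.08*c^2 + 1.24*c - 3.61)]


(1) = 4*l^3 + 3*l^2 + 1
(2) = (s + 2)^2*(4*s + 11)
(3) = -5.64000000000000
(4) = -24*u^2 + 6*u - 4
(5) = (-1.1732*c^2 - 56.4254*c - 9.6125)/(16.6464*c^4 + 10.1184*c^3 - 27.92*c^2 - 8.9528*c + 13.0321)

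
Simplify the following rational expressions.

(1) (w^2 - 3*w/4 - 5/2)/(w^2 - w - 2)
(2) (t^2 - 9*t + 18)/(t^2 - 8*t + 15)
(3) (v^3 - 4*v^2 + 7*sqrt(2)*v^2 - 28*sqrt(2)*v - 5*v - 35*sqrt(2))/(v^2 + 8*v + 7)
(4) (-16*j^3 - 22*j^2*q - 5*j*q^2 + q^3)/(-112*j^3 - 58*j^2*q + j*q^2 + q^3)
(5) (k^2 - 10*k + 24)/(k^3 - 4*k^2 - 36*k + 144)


(1) = (4*w + 5)/(4*w + 4)
(2) = (t - 6)/(t - 5)
(3) = (v^2 + v*(-5 + 7*sqrt(2)) - 35*sqrt(2))/(v + 7)
(4) = (j + q)/(7*j + q)
(5) = 1/(k + 6)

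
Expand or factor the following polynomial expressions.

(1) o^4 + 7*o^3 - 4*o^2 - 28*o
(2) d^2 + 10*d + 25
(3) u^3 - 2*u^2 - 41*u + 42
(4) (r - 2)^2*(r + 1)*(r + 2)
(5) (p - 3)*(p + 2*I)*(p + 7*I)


(1) = o*(o - 2)*(o + 2)*(o + 7)
(2) = (d + 5)^2
(3) = (u - 7)*(u - 1)*(u + 6)
(4) = r^4 - r^3 - 6*r^2 + 4*r + 8
(5) = p^3 - 3*p^2 + 9*I*p^2 - 14*p - 27*I*p + 42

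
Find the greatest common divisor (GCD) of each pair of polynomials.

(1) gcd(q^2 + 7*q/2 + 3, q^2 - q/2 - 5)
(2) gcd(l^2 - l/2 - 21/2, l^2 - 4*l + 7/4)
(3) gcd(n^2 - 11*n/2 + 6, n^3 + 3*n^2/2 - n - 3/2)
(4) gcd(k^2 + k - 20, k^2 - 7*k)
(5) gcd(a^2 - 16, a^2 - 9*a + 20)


(1) = gcd((q + 3/2)*(q + 2), (q - 5/2)*(q + 2)) = q + 2
(2) = gcd((l - 7/2)*(l + 3), (l - 7/2)*(l - 1/2)) = l - 7/2
(3) = gcd((n - 4)*(n - 3/2), (n - 1)*(n + 1)*(n + 3/2)) = 1
(4) = gcd((k - 4)*(k + 5), k*(k - 7)) = 1
(5) = a - 4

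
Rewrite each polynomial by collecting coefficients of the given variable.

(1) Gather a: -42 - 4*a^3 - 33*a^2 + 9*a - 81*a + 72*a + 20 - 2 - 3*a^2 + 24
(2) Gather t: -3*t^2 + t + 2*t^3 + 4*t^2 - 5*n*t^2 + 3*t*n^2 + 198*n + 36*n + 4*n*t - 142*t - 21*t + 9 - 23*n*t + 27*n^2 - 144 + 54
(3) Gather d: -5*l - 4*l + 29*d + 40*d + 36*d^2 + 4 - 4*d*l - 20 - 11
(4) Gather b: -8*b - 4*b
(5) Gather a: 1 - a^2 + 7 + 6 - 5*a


(1) = -4*a^3 - 36*a^2
(2) = 27*n^2 + 234*n + 2*t^3 + t^2*(1 - 5*n) + t*(3*n^2 - 19*n - 162) - 81
(3) = 36*d^2 + d*(69 - 4*l) - 9*l - 27
(4) = -12*b
(5) = -a^2 - 5*a + 14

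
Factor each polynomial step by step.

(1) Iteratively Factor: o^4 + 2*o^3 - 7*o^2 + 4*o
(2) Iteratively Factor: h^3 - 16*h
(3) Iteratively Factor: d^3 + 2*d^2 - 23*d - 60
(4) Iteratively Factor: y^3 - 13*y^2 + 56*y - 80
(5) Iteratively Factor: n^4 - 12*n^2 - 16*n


(1) = (o - 1)*(o^3 + 3*o^2 - 4*o) = (o - 1)^2*(o^2 + 4*o) = o*(o - 1)^2*(o + 4)
(2) = (h + 4)*(h^2 - 4*h) = (h - 4)*(h + 4)*(h)
(3) = (d + 3)*(d^2 - d - 20) = (d + 3)*(d + 4)*(d - 5)
(4) = (y - 4)*(y^2 - 9*y + 20) = (y - 5)*(y - 4)*(y - 4)
(5) = (n - 4)*(n^3 + 4*n^2 + 4*n) = n*(n - 4)*(n^2 + 4*n + 4) = n*(n - 4)*(n + 2)*(n + 2)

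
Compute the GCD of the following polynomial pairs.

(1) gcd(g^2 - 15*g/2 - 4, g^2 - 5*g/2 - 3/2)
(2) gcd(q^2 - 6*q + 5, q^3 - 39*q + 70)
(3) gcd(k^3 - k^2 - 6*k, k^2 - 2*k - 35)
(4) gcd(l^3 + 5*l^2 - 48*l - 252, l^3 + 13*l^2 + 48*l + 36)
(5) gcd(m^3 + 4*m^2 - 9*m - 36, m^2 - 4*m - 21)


(1) = gcd((g - 8)*(g + 1/2), (g - 3)*(g + 1/2)) = g + 1/2
(2) = gcd((q - 5)*(q - 1), (q - 5)*(q - 2)*(q + 7)) = q - 5
(3) = 1
(4) = l^2 + 12*l + 36
(5) = gcd((m - 3)*(m + 3)*(m + 4), (m - 7)*(m + 3)) = m + 3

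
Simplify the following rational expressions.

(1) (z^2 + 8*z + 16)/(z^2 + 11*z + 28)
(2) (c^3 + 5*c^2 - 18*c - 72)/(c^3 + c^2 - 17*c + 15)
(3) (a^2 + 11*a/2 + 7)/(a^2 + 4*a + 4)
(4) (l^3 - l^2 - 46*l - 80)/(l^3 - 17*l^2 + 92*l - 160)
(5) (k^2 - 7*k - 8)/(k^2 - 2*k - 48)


(1) = (z + 4)/(z + 7)
(2) = (c^3 + 5*c^2 - 18*c - 72)/(c^3 + c^2 - 17*c + 15)
(3) = (2*a + 7)/(2*a + 4)
(4) = (l^2 + 7*l + 10)/(l^2 - 9*l + 20)
(5) = (k + 1)/(k + 6)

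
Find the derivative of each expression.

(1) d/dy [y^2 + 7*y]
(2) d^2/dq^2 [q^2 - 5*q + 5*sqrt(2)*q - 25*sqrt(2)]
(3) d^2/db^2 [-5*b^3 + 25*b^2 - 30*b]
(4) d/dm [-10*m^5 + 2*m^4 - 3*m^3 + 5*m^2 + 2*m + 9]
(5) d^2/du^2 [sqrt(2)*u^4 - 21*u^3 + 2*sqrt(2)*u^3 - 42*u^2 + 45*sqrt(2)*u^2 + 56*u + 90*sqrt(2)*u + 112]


(1) = 2*y + 7
(2) = 2
(3) = 50 - 30*b
(4) = -50*m^4 + 8*m^3 - 9*m^2 + 10*m + 2
(5) = 12*sqrt(2)*u^2 - 126*u + 12*sqrt(2)*u - 84 + 90*sqrt(2)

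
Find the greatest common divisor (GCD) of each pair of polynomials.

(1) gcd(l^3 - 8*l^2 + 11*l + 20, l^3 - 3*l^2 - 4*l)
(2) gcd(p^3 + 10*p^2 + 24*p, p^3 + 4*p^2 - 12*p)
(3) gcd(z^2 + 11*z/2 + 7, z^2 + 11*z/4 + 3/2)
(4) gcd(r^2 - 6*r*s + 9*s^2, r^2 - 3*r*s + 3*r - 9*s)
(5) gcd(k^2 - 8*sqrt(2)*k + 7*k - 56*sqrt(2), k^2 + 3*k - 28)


(1) = l^2 - 3*l - 4
(2) = p^2 + 6*p
(3) = z + 2
(4) = gcd((r - 3*s)^2, (r + 3)*(r - 3*s)) = r - 3*s
(5) = k + 7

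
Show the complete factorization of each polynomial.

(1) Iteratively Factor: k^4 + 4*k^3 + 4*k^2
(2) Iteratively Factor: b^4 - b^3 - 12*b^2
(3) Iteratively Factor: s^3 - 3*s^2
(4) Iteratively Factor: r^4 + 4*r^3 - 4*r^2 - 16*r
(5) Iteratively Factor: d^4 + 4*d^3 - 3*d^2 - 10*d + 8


(1) = (k)*(k^3 + 4*k^2 + 4*k) = k*(k + 2)*(k^2 + 2*k) = k^2*(k + 2)*(k + 2)
(2) = (b)*(b^3 - b^2 - 12*b) = b*(b - 4)*(b^2 + 3*b) = b*(b - 4)*(b + 3)*(b)
(3) = (s)*(s^2 - 3*s) = s*(s - 3)*(s)
(4) = (r)*(r^3 + 4*r^2 - 4*r - 16) = r*(r - 2)*(r^2 + 6*r + 8) = r*(r - 2)*(r + 2)*(r + 4)
(5) = (d + 2)*(d^3 + 2*d^2 - 7*d + 4) = (d - 1)*(d + 2)*(d^2 + 3*d - 4) = (d - 1)^2*(d + 2)*(d + 4)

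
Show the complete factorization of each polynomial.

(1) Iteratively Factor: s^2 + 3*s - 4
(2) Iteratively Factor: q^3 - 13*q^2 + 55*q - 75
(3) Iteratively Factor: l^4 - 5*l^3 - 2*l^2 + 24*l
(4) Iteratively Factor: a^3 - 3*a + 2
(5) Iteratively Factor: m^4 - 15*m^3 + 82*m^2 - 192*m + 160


(1) = (s + 4)*(s - 1)
(2) = (q - 5)*(q^2 - 8*q + 15) = (q - 5)*(q - 3)*(q - 5)
(3) = (l)*(l^3 - 5*l^2 - 2*l + 24) = l*(l - 3)*(l^2 - 2*l - 8) = l*(l - 3)*(l + 2)*(l - 4)
(4) = (a + 2)*(a^2 - 2*a + 1) = (a - 1)*(a + 2)*(a - 1)
(5) = (m - 2)*(m^3 - 13*m^2 + 56*m - 80) = (m - 4)*(m - 2)*(m^2 - 9*m + 20) = (m - 5)*(m - 4)*(m - 2)*(m - 4)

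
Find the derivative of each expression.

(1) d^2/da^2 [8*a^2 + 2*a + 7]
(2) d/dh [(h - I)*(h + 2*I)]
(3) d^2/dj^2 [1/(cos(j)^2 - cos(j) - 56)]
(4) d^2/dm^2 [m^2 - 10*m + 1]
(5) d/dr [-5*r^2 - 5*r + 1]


(1) = 16
(2) = 2*h + I
(3) = (4*sin(j)^4 - 227*sin(j)^2 - 209*cos(j)/4 - 3*cos(3*j)/4 + 109)/(sin(j)^2 + cos(j) + 55)^3
(4) = 2
(5) = -10*r - 5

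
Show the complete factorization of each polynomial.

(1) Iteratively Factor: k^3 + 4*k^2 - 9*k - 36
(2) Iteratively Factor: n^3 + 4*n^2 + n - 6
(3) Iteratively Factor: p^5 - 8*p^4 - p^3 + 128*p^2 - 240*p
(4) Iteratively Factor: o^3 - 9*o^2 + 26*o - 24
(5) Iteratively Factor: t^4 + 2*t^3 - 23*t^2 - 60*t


(1) = (k + 4)*(k^2 - 9) = (k - 3)*(k + 4)*(k + 3)
(2) = (n + 3)*(n^2 + n - 2) = (n - 1)*(n + 3)*(n + 2)
(3) = (p + 4)*(p^4 - 12*p^3 + 47*p^2 - 60*p) = (p - 4)*(p + 4)*(p^3 - 8*p^2 + 15*p) = (p - 4)*(p - 3)*(p + 4)*(p^2 - 5*p) = p*(p - 4)*(p - 3)*(p + 4)*(p - 5)
(4) = (o - 4)*(o^2 - 5*o + 6) = (o - 4)*(o - 2)*(o - 3)
(5) = (t)*(t^3 + 2*t^2 - 23*t - 60) = t*(t + 4)*(t^2 - 2*t - 15) = t*(t - 5)*(t + 4)*(t + 3)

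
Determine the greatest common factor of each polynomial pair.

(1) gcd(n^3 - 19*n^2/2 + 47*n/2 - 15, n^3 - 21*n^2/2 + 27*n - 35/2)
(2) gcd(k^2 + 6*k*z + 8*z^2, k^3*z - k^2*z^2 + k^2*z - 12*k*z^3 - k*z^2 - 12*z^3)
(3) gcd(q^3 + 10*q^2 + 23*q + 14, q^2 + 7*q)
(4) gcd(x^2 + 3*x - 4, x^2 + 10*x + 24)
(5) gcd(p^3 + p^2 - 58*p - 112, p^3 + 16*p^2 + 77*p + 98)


(1) = n^2 - 7*n/2 + 5/2
(2) = gcd((k + 2*z)*(k + 4*z), (k - 4*z)*(k + 3*z)*(k*z + z)) = 1
(3) = gcd((q + 1)*(q + 2)*(q + 7), q*(q + 7)) = q + 7
(4) = x + 4
(5) = p^2 + 9*p + 14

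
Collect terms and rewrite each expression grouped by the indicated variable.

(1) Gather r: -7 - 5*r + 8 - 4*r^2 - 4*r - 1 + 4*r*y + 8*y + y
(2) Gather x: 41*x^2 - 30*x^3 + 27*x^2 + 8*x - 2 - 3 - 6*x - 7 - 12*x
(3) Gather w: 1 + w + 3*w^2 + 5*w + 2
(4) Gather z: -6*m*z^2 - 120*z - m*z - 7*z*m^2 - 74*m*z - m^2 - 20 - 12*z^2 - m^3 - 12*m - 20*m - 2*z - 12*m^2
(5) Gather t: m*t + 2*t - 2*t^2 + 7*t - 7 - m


(1) = -4*r^2 + r*(4*y - 9) + 9*y
(2) = -30*x^3 + 68*x^2 - 10*x - 12
(3) = 3*w^2 + 6*w + 3
(4) = -m^3 - 13*m^2 - 32*m + z^2*(-6*m - 12) + z*(-7*m^2 - 75*m - 122) - 20
(5) = -m - 2*t^2 + t*(m + 9) - 7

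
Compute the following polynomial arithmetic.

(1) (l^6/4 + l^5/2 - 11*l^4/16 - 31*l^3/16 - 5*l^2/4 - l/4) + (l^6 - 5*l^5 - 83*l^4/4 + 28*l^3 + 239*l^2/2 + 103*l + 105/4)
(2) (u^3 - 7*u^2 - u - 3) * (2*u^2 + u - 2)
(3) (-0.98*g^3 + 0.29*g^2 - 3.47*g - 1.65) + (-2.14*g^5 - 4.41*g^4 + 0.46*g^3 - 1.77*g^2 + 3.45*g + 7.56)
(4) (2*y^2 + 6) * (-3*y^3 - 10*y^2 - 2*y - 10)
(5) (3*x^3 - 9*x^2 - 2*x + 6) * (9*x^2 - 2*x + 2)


(1) = 5*l^6/4 - 9*l^5/2 - 343*l^4/16 + 417*l^3/16 + 473*l^2/4 + 411*l/4 + 105/4
(2) = 2*u^5 - 13*u^4 - 11*u^3 + 7*u^2 - u + 6
(3) = -2.14*g^5 - 4.41*g^4 - 0.52*g^3 - 1.48*g^2 - 0.02*g + 5.91
(4) = -6*y^5 - 20*y^4 - 22*y^3 - 80*y^2 - 12*y - 60
(5) = 27*x^5 - 87*x^4 + 6*x^3 + 40*x^2 - 16*x + 12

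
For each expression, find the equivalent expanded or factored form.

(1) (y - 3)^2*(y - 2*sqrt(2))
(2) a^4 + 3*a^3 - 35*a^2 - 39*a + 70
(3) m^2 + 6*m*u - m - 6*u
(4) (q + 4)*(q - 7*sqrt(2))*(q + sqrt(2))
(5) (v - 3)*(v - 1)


(1) = y^3 - 6*y^2 - 2*sqrt(2)*y^2 + 9*y + 12*sqrt(2)*y - 18*sqrt(2)
(2) = (a - 5)*(a - 1)*(a + 2)*(a + 7)
(3) = (m - 1)*(m + 6*u)
(4) = q^3 - 6*sqrt(2)*q^2 + 4*q^2 - 24*sqrt(2)*q - 14*q - 56
(5) = v^2 - 4*v + 3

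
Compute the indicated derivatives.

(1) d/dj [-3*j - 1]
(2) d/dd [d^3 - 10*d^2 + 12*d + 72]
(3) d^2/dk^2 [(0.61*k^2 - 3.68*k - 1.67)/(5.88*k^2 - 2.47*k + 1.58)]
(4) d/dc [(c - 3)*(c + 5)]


(1) = -3
(2) = 3*d^2 - 20*d + 12
(3) = (-236.748792*k^3 - 380.438352*k^2 + 350.658504*k - 15.024598)/(203.297472*k^6 - 256.196304*k^5 + 271.502532*k^4 - 152.752951*k^3 + 72.954762*k^2 - 18.498324*k + 3.944312)
(4) = 2*c + 2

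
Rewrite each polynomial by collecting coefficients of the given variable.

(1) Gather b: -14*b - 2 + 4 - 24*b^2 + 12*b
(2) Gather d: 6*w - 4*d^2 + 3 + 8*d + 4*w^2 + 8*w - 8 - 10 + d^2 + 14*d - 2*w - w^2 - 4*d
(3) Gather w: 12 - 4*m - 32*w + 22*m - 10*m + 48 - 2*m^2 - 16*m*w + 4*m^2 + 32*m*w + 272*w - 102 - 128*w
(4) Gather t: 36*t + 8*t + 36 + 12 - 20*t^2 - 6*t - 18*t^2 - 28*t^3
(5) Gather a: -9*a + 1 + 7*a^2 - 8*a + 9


(1) = -24*b^2 - 2*b + 2
(2) = -3*d^2 + 18*d + 3*w^2 + 12*w - 15
(3) = 2*m^2 + 8*m + w*(16*m + 112) - 42
(4) = -28*t^3 - 38*t^2 + 38*t + 48
(5) = 7*a^2 - 17*a + 10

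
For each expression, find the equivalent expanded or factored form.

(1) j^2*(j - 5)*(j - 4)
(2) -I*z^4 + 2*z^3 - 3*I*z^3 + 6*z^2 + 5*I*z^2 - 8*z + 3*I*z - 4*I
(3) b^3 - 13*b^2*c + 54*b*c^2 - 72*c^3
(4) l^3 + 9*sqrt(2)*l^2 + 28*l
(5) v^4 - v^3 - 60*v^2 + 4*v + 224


(1) = j^4 - 9*j^3 + 20*j^2
(2) = (z - 1)*(z + 4)*(z + I)*(-I*z + 1)
(3) = (b - 6*c)*(b - 4*c)*(b - 3*c)
(4) = l*(l + 2*sqrt(2))*(l + 7*sqrt(2))
(5) = (v - 8)*(v - 2)*(v + 2)*(v + 7)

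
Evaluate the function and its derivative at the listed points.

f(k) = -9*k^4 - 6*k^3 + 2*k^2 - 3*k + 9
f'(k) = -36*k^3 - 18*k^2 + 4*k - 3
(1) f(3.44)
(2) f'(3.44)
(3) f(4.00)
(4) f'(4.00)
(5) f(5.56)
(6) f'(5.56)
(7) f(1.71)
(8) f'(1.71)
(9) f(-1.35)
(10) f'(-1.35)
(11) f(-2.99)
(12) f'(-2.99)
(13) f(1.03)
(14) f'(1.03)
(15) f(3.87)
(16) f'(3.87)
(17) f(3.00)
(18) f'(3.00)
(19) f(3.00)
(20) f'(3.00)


(1) = -1482.21
(2) = -1667.72
(3) = -2659.00
(4) = -2579.00
(5) = -9577.99
(6) = -6724.87
(7) = -97.24
(8) = -228.80
(9) = 1.56
(10) = 47.37
(11) = -523.09
(12) = 786.43
(13) = -8.65
(14) = -57.31
(15) = -2339.19
(16) = -2343.69
(17) = -873.00
(18) = -1125.00
(19) = -873.00
(20) = -1125.00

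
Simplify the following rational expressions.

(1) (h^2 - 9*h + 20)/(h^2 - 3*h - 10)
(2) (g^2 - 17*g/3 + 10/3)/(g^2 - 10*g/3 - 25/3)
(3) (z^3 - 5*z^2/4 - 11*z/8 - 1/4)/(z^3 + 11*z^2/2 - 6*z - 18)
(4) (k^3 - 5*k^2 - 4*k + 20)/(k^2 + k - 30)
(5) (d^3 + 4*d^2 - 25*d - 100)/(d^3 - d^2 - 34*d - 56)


(1) = (h - 4)/(h + 2)
(2) = (3*g - 2)/(3*g + 5)
(3) = (8*z^2 + 6*z + 1)/(8*z^2 + 60*z + 72)
(4) = (k^2 - 4)/(k + 6)
(5) = (d^2 - 25)/(d^2 - 5*d - 14)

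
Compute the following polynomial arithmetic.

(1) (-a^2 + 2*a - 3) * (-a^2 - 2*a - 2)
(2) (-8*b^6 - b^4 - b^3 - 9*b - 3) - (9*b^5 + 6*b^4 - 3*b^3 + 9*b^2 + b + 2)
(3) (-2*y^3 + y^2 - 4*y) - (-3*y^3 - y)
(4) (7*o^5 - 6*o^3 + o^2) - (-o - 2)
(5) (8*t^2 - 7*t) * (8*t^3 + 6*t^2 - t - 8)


(1) = a^4 + a^2 + 2*a + 6
(2) = -8*b^6 - 9*b^5 - 7*b^4 + 2*b^3 - 9*b^2 - 10*b - 5
(3) = y^3 + y^2 - 3*y
(4) = 7*o^5 - 6*o^3 + o^2 + o + 2
(5) = 64*t^5 - 8*t^4 - 50*t^3 - 57*t^2 + 56*t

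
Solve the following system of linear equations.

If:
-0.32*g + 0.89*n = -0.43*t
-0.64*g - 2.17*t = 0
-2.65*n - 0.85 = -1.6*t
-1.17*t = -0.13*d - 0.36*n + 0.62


Then:
d = 6.68
g = -0.47
n = -0.24
t = 0.14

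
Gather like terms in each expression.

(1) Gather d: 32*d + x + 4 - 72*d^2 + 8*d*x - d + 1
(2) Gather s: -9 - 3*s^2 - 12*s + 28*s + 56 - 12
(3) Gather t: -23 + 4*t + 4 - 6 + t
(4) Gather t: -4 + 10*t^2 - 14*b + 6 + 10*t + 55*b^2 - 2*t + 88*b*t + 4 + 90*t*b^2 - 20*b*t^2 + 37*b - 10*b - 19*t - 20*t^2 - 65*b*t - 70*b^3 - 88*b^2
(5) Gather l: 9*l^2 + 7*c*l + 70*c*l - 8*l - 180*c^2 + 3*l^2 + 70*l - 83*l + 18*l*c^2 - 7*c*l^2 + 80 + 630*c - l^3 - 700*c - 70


(1) = -72*d^2 + d*(8*x + 31) + x + 5
(2) = -3*s^2 + 16*s + 35
(3) = 5*t - 25
(4) = -70*b^3 - 33*b^2 + 13*b + t^2*(-20*b - 10) + t*(90*b^2 + 23*b - 11) + 6
(5) = -180*c^2 - 70*c - l^3 + l^2*(12 - 7*c) + l*(18*c^2 + 77*c - 21) + 10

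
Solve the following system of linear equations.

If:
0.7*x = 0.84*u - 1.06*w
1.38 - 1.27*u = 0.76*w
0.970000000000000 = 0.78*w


Then:
u = 0.34
w = 1.24
x = -1.47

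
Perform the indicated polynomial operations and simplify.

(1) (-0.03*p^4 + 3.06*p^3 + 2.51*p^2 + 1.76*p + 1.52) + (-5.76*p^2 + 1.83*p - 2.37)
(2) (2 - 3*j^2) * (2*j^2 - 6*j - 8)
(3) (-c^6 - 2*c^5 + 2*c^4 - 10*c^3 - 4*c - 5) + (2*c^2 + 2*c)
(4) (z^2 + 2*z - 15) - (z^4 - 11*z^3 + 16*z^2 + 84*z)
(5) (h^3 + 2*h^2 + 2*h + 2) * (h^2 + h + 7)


(1) = -0.03*p^4 + 3.06*p^3 - 3.25*p^2 + 3.59*p - 0.85
(2) = -6*j^4 + 18*j^3 + 28*j^2 - 12*j - 16
(3) = -c^6 - 2*c^5 + 2*c^4 - 10*c^3 + 2*c^2 - 2*c - 5
(4) = -z^4 + 11*z^3 - 15*z^2 - 82*z - 15
(5) = h^5 + 3*h^4 + 11*h^3 + 18*h^2 + 16*h + 14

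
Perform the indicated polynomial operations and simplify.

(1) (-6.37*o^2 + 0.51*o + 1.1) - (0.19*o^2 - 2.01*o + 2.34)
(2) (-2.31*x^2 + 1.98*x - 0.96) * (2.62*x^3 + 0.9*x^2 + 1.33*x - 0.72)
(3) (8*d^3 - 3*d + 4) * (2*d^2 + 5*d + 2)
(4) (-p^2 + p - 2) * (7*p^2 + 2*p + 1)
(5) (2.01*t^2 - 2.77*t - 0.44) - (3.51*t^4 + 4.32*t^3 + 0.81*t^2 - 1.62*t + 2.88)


(1) = -6.56*o^2 + 2.52*o - 1.24
(2) = -6.0522*x^5 + 3.1086*x^4 - 3.8055*x^3 + 3.4326*x^2 - 2.7024*x + 0.6912
(3) = 16*d^5 + 40*d^4 + 10*d^3 - 7*d^2 + 14*d + 8
(4) = -7*p^4 + 5*p^3 - 13*p^2 - 3*p - 2
(5) = -3.51*t^4 - 4.32*t^3 + 1.2*t^2 - 1.15*t - 3.32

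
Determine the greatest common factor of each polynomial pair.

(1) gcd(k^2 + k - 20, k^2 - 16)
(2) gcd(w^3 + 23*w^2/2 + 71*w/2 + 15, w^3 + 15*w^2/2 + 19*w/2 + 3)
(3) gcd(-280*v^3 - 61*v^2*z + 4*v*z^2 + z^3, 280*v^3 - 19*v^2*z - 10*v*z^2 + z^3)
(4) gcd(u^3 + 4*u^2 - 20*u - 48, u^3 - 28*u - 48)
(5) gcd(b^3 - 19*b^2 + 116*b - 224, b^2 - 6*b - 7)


(1) = k - 4
(2) = gcd((w + 1/2)*(w + 5)*(w + 6), (w + 1/2)*(w + 1)*(w + 6)) = w^2 + 13*w/2 + 3
(3) = gcd((-8*v + z)*(5*v + z)*(7*v + z), (-8*v + z)*(-7*v + z)*(5*v + z)) = -40*v^2 - 3*v*z + z^2
(4) = gcd((u - 4)*(u + 2)*(u + 6), (u - 6)*(u + 2)*(u + 4)) = u + 2
(5) = gcd((b - 8)*(b - 7)*(b - 4), (b - 7)*(b + 1)) = b - 7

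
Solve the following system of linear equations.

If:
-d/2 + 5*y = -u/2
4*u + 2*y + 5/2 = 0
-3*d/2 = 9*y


Then:
d = -15/62
u = -20/31
y = 5/124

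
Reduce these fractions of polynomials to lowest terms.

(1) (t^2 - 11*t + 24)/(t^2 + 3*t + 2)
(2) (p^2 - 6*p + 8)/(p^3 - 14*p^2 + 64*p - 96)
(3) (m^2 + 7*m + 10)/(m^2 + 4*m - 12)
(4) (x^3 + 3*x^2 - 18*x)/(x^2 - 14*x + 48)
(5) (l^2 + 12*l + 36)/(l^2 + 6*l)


(1) = (t^2 - 11*t + 24)/(t^2 + 3*t + 2)
(2) = (p - 2)/(p^2 - 10*p + 24)
(3) = (m^2 + 7*m + 10)/(m^2 + 4*m - 12)
(4) = (x^3 + 3*x^2 - 18*x)/(x^2 - 14*x + 48)
(5) = (l + 6)/l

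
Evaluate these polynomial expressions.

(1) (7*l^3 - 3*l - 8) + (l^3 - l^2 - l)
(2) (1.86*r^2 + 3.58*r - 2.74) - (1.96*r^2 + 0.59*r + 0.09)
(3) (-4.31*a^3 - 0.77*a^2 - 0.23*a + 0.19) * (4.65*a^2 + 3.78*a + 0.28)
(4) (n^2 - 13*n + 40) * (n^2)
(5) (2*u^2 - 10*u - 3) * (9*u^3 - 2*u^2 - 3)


(1) = 8*l^3 - l^2 - 4*l - 8
(2) = -0.1*r^2 + 2.99*r - 2.83
(3) = -20.0415*a^5 - 19.8723*a^4 - 5.1869*a^3 - 0.2015*a^2 + 0.6538*a + 0.0532
(4) = n^4 - 13*n^3 + 40*n^2
(5) = 18*u^5 - 94*u^4 - 7*u^3 + 30*u + 9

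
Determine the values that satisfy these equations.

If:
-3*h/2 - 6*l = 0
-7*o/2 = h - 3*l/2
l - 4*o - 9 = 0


Then:
h = 252/37
l = -63/37
o = -99/37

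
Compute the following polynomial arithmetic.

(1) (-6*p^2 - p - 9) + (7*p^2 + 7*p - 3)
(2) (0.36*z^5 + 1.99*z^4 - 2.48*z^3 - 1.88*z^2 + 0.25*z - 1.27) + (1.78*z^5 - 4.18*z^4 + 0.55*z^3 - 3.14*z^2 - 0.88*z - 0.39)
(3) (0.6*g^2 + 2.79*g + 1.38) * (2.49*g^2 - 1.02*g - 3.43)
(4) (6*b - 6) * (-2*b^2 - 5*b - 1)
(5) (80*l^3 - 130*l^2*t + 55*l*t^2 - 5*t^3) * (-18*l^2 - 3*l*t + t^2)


(1) = p^2 + 6*p - 12
(2) = 2.14*z^5 - 2.19*z^4 - 1.93*z^3 - 5.02*z^2 - 0.63*z - 1.66
(3) = 1.494*g^4 + 6.3351*g^3 - 1.4676*g^2 - 10.9773*g - 4.7334
(4) = -12*b^3 - 18*b^2 + 24*b + 6
(5) = -1440*l^5 + 2100*l^4*t - 520*l^3*t^2 - 205*l^2*t^3 + 70*l*t^4 - 5*t^5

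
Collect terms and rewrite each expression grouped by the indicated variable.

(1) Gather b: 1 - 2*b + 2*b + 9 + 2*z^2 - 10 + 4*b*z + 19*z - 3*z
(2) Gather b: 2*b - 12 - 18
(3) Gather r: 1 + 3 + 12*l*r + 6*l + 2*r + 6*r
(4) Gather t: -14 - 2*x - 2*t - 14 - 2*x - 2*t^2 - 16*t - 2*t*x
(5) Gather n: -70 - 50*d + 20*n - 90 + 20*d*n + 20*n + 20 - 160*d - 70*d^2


(1) = 4*b*z + 2*z^2 + 16*z
(2) = 2*b - 30
(3) = 6*l + r*(12*l + 8) + 4
(4) = -2*t^2 + t*(-2*x - 18) - 4*x - 28
(5) = -70*d^2 - 210*d + n*(20*d + 40) - 140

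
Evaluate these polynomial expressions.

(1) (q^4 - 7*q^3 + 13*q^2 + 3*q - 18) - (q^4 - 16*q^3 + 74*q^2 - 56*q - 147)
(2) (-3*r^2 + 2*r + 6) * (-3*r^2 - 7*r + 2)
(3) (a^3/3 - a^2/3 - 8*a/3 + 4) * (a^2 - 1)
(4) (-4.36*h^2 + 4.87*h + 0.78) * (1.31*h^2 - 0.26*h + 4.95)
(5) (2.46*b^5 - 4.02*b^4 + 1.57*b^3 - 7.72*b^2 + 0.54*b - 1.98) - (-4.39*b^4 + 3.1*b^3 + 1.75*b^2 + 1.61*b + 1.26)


(1) = 9*q^3 - 61*q^2 + 59*q + 129
(2) = 9*r^4 + 15*r^3 - 38*r^2 - 38*r + 12
(3) = a^5/3 - a^4/3 - 3*a^3 + 13*a^2/3 + 8*a/3 - 4
(4) = -5.7116*h^4 + 7.5133*h^3 - 21.8264*h^2 + 23.9037*h + 3.861
(5) = 2.46*b^5 + 0.37*b^4 - 1.53*b^3 - 9.47*b^2 - 1.07*b - 3.24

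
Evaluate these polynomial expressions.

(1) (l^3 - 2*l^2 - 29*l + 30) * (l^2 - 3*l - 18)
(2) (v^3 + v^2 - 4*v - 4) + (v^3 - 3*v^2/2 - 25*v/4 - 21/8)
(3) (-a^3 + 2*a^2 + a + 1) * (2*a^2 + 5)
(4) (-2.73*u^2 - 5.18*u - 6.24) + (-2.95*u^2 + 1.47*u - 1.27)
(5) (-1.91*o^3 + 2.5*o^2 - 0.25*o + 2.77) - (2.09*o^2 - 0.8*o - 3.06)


(1) = l^5 - 5*l^4 - 41*l^3 + 153*l^2 + 432*l - 540
(2) = 2*v^3 - v^2/2 - 41*v/4 - 53/8
(3) = -2*a^5 + 4*a^4 - 3*a^3 + 12*a^2 + 5*a + 5
(4) = -5.68*u^2 - 3.71*u - 7.51
(5) = -1.91*o^3 + 0.41*o^2 + 0.55*o + 5.83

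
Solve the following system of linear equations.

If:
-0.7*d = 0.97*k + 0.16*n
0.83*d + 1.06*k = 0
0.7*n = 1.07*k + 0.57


Then:
d = 0.52
k = -0.41
n = 0.19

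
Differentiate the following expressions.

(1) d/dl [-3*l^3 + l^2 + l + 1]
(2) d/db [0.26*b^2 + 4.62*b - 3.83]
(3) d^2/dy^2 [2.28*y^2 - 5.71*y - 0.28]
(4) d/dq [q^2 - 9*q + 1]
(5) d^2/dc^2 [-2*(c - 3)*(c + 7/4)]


(1) = -9*l^2 + 2*l + 1
(2) = 0.52*b + 4.62
(3) = 4.56000000000000
(4) = 2*q - 9
(5) = -4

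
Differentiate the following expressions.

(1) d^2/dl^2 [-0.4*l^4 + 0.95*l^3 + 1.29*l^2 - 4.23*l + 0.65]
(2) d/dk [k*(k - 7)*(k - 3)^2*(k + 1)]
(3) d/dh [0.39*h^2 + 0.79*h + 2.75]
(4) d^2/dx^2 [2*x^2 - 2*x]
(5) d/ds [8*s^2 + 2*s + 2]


(1) = -4.8*l^2 + 5.7*l + 2.58
(2) = 5*k^4 - 48*k^3 + 114*k^2 - 24*k - 63
(3) = 0.78*h + 0.79
(4) = 4
(5) = 16*s + 2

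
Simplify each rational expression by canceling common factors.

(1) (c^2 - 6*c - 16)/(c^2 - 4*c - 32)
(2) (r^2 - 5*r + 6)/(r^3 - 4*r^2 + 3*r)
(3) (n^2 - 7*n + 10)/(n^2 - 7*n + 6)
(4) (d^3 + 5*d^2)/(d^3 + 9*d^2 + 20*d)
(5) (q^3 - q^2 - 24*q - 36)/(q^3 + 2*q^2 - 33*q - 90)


(1) = (c + 2)/(c + 4)
(2) = (r - 2)/(r^2 - r)
(3) = (n^2 - 7*n + 10)/(n^2 - 7*n + 6)
(4) = d/(d + 4)
(5) = (q + 2)/(q + 5)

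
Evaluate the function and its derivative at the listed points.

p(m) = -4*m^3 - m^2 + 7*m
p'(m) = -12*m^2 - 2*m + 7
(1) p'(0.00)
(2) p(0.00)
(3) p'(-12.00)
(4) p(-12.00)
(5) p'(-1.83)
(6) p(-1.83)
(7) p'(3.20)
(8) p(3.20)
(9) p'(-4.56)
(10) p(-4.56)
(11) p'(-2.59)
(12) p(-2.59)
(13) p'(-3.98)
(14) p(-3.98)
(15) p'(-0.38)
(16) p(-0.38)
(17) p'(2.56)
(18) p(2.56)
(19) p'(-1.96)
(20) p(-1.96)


(1) = 7.00
(2) = 0.00
(3) = -1697.00
(4) = 6684.00
(5) = -29.53
(6) = 8.36
(7) = -122.28
(8) = -118.91
(9) = -233.40
(10) = 326.56
(11) = -68.32
(12) = 44.66
(13) = -175.12
(14) = 208.48
(15) = 6.03
(16) = -2.58
(17) = -76.76
(18) = -55.74
(19) = -35.18
(20) = 12.56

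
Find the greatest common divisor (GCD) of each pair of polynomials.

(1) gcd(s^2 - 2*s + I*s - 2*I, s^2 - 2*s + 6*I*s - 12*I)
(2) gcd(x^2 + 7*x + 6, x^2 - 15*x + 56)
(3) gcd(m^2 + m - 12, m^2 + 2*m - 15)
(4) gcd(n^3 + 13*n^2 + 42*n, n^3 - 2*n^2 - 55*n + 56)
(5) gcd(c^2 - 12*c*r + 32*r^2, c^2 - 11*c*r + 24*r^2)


(1) = gcd((s - 2)*(s + I), (s - 2)*(s + 6*I)) = s - 2
(2) = gcd((x + 1)*(x + 6), (x - 8)*(x - 7)) = 1
(3) = m - 3
(4) = gcd(n*(n + 6)*(n + 7), (n - 8)*(n - 1)*(n + 7)) = n + 7
(5) = gcd((c - 8*r)*(c - 4*r), (c - 8*r)*(c - 3*r)) = -c + 8*r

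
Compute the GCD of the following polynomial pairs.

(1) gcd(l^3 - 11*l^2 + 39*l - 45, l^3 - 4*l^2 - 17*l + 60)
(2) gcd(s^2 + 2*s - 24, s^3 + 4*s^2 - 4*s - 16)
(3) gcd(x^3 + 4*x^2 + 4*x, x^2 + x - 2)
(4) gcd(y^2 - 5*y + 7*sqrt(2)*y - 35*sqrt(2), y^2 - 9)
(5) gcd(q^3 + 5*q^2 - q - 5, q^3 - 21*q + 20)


(1) = l^2 - 8*l + 15
(2) = 1
(3) = x + 2
(4) = gcd((y - 5)*(y + 7*sqrt(2)), (y - 3)*(y + 3)) = 1
(5) = q^2 + 4*q - 5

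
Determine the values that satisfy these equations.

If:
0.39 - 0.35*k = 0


Then:
k = 1.11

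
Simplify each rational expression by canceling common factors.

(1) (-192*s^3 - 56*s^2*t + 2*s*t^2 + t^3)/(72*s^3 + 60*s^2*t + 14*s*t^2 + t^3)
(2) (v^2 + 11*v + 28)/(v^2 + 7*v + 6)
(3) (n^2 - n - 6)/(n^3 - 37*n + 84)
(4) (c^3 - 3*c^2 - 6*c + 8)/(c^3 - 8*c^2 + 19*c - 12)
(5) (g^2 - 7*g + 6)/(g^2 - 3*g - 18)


(1) = (-32*s^2 - 4*s*t + t^2)/(12*s^2 + 8*s*t + t^2)
(2) = (v^2 + 11*v + 28)/(v^2 + 7*v + 6)
(3) = (n + 2)/(n^2 + 3*n - 28)
(4) = (c + 2)/(c - 3)
(5) = (g - 1)/(g + 3)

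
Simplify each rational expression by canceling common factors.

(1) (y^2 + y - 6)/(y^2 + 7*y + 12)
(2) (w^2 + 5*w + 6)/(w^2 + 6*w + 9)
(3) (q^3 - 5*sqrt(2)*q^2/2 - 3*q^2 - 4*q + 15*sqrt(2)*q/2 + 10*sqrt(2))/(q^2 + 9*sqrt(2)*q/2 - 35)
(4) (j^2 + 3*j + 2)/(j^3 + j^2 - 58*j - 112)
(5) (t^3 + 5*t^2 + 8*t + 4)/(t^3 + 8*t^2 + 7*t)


(1) = (y - 2)/(y + 4)
(2) = (w + 2)/(w + 3)
(3) = (4*q^2 - 12*q - 16)/(4*q + 28*sqrt(2))
(4) = (j + 1)/(j^2 - j - 56)
(5) = (t^2 + 4*t + 4)/(t^2 + 7*t)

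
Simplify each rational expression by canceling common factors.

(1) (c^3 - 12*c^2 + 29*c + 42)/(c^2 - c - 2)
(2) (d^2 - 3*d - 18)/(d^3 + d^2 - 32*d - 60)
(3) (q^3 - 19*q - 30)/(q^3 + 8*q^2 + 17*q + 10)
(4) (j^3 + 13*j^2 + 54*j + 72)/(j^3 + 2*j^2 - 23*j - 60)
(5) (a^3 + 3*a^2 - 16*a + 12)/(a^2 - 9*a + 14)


(1) = (c^2 - 13*c + 42)/(c - 2)
(2) = (d + 3)/(d^2 + 7*d + 10)
(3) = (q^2 - 2*q - 15)/(q^2 + 6*q + 5)
(4) = (j + 6)/(j - 5)
(5) = (a^2 + 5*a - 6)/(a - 7)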